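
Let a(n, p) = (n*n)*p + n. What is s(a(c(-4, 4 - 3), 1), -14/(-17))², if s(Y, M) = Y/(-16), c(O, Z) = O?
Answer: 9/16 ≈ 0.56250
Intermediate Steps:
a(n, p) = n + p*n² (a(n, p) = n²*p + n = p*n² + n = n + p*n²)
s(Y, M) = -Y/16 (s(Y, M) = Y*(-1/16) = -Y/16)
s(a(c(-4, 4 - 3), 1), -14/(-17))² = (-(-1)*(1 - 4*1)/4)² = (-(-1)*(1 - 4)/4)² = (-(-1)*(-3)/4)² = (-1/16*12)² = (-¾)² = 9/16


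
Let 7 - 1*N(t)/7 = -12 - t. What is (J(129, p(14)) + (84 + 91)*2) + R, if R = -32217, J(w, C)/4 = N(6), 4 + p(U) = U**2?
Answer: -31167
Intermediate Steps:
N(t) = 133 + 7*t (N(t) = 49 - 7*(-12 - t) = 49 + (84 + 7*t) = 133 + 7*t)
p(U) = -4 + U**2
J(w, C) = 700 (J(w, C) = 4*(133 + 7*6) = 4*(133 + 42) = 4*175 = 700)
(J(129, p(14)) + (84 + 91)*2) + R = (700 + (84 + 91)*2) - 32217 = (700 + 175*2) - 32217 = (700 + 350) - 32217 = 1050 - 32217 = -31167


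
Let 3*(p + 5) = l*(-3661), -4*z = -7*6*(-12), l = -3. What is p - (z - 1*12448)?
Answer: 16230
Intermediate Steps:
z = -126 (z = -(-7*6)*(-12)/4 = -(-21)*(-12)/2 = -1/4*504 = -126)
p = 3656 (p = -5 + (-3*(-3661))/3 = -5 + (1/3)*10983 = -5 + 3661 = 3656)
p - (z - 1*12448) = 3656 - (-126 - 1*12448) = 3656 - (-126 - 12448) = 3656 - 1*(-12574) = 3656 + 12574 = 16230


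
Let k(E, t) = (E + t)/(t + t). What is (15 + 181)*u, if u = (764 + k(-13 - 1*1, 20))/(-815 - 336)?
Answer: -748867/5755 ≈ -130.12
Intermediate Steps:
k(E, t) = (E + t)/(2*t) (k(E, t) = (E + t)/((2*t)) = (E + t)*(1/(2*t)) = (E + t)/(2*t))
u = -15283/23020 (u = (764 + (½)*((-13 - 1*1) + 20)/20)/(-815 - 336) = (764 + (½)*(1/20)*((-13 - 1) + 20))/(-1151) = (764 + (½)*(1/20)*(-14 + 20))*(-1/1151) = (764 + (½)*(1/20)*6)*(-1/1151) = (764 + 3/20)*(-1/1151) = (15283/20)*(-1/1151) = -15283/23020 ≈ -0.66390)
(15 + 181)*u = (15 + 181)*(-15283/23020) = 196*(-15283/23020) = -748867/5755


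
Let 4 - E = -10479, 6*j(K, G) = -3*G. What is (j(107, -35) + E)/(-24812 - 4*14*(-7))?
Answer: -21001/48840 ≈ -0.43000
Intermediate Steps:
j(K, G) = -G/2 (j(K, G) = (-3*G)/6 = -G/2)
E = 10483 (E = 4 - 1*(-10479) = 4 + 10479 = 10483)
(j(107, -35) + E)/(-24812 - 4*14*(-7)) = (-½*(-35) + 10483)/(-24812 - 4*14*(-7)) = (35/2 + 10483)/(-24812 - 56*(-7)) = 21001/(2*(-24812 + 392)) = (21001/2)/(-24420) = (21001/2)*(-1/24420) = -21001/48840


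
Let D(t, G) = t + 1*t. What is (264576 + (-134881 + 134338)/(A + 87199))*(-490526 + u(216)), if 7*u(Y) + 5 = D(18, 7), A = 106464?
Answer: -25133629439120085/193663 ≈ -1.2978e+11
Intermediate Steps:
D(t, G) = 2*t (D(t, G) = t + t = 2*t)
u(Y) = 31/7 (u(Y) = -5/7 + (2*18)/7 = -5/7 + (1/7)*36 = -5/7 + 36/7 = 31/7)
(264576 + (-134881 + 134338)/(A + 87199))*(-490526 + u(216)) = (264576 + (-134881 + 134338)/(106464 + 87199))*(-490526 + 31/7) = (264576 - 543/193663)*(-3433651/7) = (51238581345/193663)*(-3433651/7) = -25133629439120085/193663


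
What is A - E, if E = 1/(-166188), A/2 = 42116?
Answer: 13998347617/166188 ≈ 84232.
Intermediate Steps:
A = 84232 (A = 2*42116 = 84232)
E = -1/166188 ≈ -6.0173e-6
A - E = 84232 - 1*(-1/166188) = 84232 + 1/166188 = 13998347617/166188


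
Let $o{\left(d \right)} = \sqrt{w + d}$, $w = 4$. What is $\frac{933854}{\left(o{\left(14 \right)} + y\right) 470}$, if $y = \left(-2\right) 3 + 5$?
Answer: $\frac{466927}{3995} + \frac{1400781 \sqrt{2}}{3995} \approx 612.75$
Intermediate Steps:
$o{\left(d \right)} = \sqrt{4 + d}$
$y = -1$ ($y = -6 + 5 = -1$)
$\frac{933854}{\left(o{\left(14 \right)} + y\right) 470} = \frac{933854}{\left(\sqrt{4 + 14} - 1\right) 470} = \frac{933854}{\left(\sqrt{18} - 1\right) 470} = \frac{933854}{\left(3 \sqrt{2} - 1\right) 470} = \frac{933854}{\left(-1 + 3 \sqrt{2}\right) 470} = \frac{933854}{-470 + 1410 \sqrt{2}}$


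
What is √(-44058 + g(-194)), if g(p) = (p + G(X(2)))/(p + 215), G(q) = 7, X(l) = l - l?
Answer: I*√19433505/21 ≈ 209.92*I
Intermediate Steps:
X(l) = 0
g(p) = (7 + p)/(215 + p) (g(p) = (p + 7)/(p + 215) = (7 + p)/(215 + p))
√(-44058 + g(-194)) = √(-44058 + (7 - 194)/(215 - 194)) = √(-44058 - 187/21) = √(-925405/21) = I*√19433505/21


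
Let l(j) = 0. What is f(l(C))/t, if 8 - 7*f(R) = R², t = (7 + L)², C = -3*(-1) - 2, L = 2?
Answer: 8/567 ≈ 0.014109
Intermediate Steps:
C = 1 (C = 3 - 2 = 1)
t = 81 (t = (7 + 2)² = 9² = 81)
f(R) = 8/7 - R²/7
f(l(C))/t = (8/7 - ⅐*0²)/81 = (8/7 - ⅐*0)*(1/81) = (8/7 + 0)*(1/81) = (8/7)*(1/81) = 8/567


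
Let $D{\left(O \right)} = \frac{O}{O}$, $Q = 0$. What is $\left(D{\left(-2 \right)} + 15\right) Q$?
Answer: $0$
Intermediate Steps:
$D{\left(O \right)} = 1$
$\left(D{\left(-2 \right)} + 15\right) Q = \left(1 + 15\right) 0 = 16 \cdot 0 = 0$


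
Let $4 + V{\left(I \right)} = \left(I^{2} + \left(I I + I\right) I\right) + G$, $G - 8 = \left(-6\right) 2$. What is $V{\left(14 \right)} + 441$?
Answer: $3569$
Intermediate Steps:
$G = -4$ ($G = 8 - 12 = -4$)
$V{\left(I \right)} = -8 + I^{2} + I \left(I + I^{2}\right)$ ($V{\left(I \right)} = -4 - \left(4 - I^{2} - \left(I I + I\right) I\right) = -4 - \left(4 - I^{2} - \left(I^{2} + I\right) I\right) = -4 - \left(4 - I^{2} - \left(I + I^{2}\right) I\right) = -4 - \left(4 - I^{2} - I \left(I + I^{2}\right)\right) = -4 + \left(-4 + I^{2} + I \left(I + I^{2}\right)\right) = -8 + I^{2} + I \left(I + I^{2}\right)$)
$V{\left(14 \right)} + 441 = \left(-8 + 14^{3} + 2 \cdot 14^{2}\right) + 441 = \left(-8 + 2744 + 2 \cdot 196\right) + 441 = \left(-8 + 2744 + 392\right) + 441 = 3128 + 441 = 3569$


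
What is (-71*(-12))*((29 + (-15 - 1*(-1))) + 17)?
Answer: 27264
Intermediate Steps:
(-71*(-12))*((29 + (-15 - 1*(-1))) + 17) = 852*((29 + (-15 + 1)) + 17) = 852*((29 - 14) + 17) = 852*(15 + 17) = 852*32 = 27264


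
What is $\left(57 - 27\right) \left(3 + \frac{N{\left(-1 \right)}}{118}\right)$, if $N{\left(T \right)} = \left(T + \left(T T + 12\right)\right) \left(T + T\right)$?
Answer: $\frac{4950}{59} \approx 83.898$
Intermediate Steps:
$N{\left(T \right)} = 2 T \left(12 + T + T^{2}\right)$ ($N{\left(T \right)} = \left(T + \left(T^{2} + 12\right)\right) 2 T = \left(T + \left(12 + T^{2}\right)\right) 2 T = \left(12 + T + T^{2}\right) 2 T = 2 T \left(12 + T + T^{2}\right)$)
$\left(57 - 27\right) \left(3 + \frac{N{\left(-1 \right)}}{118}\right) = \left(57 - 27\right) \left(3 + \frac{2 \left(-1\right) \left(12 - 1 + \left(-1\right)^{2}\right)}{118}\right) = 30 \left(3 + 2 \left(-1\right) \left(12 - 1 + 1\right) \frac{1}{118}\right) = 30 \left(3 + 2 \left(-1\right) 12 \cdot \frac{1}{118}\right) = 30 \left(3 - \frac{12}{59}\right) = 30 \cdot \frac{165}{59} = \frac{4950}{59}$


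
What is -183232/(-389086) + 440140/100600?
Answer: 4742136281/978551290 ≈ 4.8461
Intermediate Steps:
-183232/(-389086) + 440140/100600 = -183232*(-1/389086) + 440140*(1/100600) = 91616/194543 + 22007/5030 = 4742136281/978551290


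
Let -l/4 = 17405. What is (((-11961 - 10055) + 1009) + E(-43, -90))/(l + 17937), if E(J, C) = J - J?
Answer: 21007/51683 ≈ 0.40646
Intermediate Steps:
l = -69620 (l = -4*17405 = -69620)
E(J, C) = 0
(((-11961 - 10055) + 1009) + E(-43, -90))/(l + 17937) = (((-11961 - 10055) + 1009) + 0)/(-69620 + 17937) = ((-22016 + 1009) + 0)/(-51683) = (-21007 + 0)*(-1/51683) = -21007*(-1/51683) = 21007/51683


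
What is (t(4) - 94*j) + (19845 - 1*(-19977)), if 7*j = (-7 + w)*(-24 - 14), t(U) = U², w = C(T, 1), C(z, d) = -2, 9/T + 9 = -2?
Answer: 246718/7 ≈ 35245.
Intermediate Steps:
T = -9/11 (T = 9/(-9 - 2) = 9/(-11) = 9*(-1/11) = -9/11 ≈ -0.81818)
w = -2
j = 342/7 (j = ((-7 - 2)*(-24 - 14))/7 = (-9*(-38))/7 = (⅐)*342 = 342/7 ≈ 48.857)
(t(4) - 94*j) + (19845 - 1*(-19977)) = (4² - 94*342/7) + (19845 - 1*(-19977)) = (16 - 32148/7) + (19845 + 19977) = -32036/7 + 39822 = 246718/7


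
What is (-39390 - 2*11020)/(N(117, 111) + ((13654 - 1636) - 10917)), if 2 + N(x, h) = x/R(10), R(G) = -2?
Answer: -122860/2081 ≈ -59.039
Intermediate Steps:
N(x, h) = -2 - x/2 (N(x, h) = -2 + x/(-2) = -2 + x*(-½) = -2 - x/2)
(-39390 - 2*11020)/(N(117, 111) + ((13654 - 1636) - 10917)) = (-39390 - 2*11020)/((-2 - ½*117) + ((13654 - 1636) - 10917)) = (-39390 - 22040)/((-2 - 117/2) + (12018 - 10917)) = -61430/(-121/2 + 1101) = -61430/2081/2 = -61430*2/2081 = -122860/2081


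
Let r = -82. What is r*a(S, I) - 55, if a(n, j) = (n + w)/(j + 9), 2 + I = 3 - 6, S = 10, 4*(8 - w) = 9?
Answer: -3023/8 ≈ -377.88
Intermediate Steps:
w = 23/4 (w = 8 - 1/4*9 = 8 - 9/4 = 23/4 ≈ 5.7500)
I = -5 (I = -2 + (3 - 6) = -2 - 3 = -5)
a(n, j) = (23/4 + n)/(9 + j) (a(n, j) = (n + 23/4)/(j + 9) = (23/4 + n)/(9 + j))
r*a(S, I) - 55 = -82*(23/4 + 10)/(9 - 5) - 55 = -82*63/(4*4) - 55 = -41*63/(2*4) - 55 = -82*63/16 - 55 = -2583/8 - 55 = -3023/8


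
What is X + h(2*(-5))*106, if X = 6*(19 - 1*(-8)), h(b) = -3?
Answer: -156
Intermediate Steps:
X = 162 (X = 6*(19 + 8) = 6*27 = 162)
X + h(2*(-5))*106 = 162 - 3*106 = 162 - 318 = -156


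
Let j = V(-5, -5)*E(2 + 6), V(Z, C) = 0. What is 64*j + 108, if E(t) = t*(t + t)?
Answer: 108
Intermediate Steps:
E(t) = 2*t² (E(t) = t*(2*t) = 2*t²)
j = 0 (j = 0*(2*(2 + 6)²) = 0*(2*8²) = 0*(2*64) = 0*128 = 0)
64*j + 108 = 64*0 + 108 = 0 + 108 = 108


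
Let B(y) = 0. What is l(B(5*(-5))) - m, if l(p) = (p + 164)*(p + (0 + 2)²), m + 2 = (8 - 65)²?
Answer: -2591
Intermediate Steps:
m = 3247 (m = -2 + (8 - 65)² = -2 + (-57)² = -2 + 3249 = 3247)
l(p) = (4 + p)*(164 + p) (l(p) = (164 + p)*(p + 2²) = (164 + p)*(p + 4) = (164 + p)*(4 + p) = (4 + p)*(164 + p))
l(B(5*(-5))) - m = (656 + 0² + 168*0) - 1*3247 = (656 + 0 + 0) - 3247 = 656 - 3247 = -2591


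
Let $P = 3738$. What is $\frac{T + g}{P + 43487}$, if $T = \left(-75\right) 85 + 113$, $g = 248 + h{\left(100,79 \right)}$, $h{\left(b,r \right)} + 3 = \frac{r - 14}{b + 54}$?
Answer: $- \frac{926553}{7272650} \approx -0.1274$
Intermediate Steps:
$h{\left(b,r \right)} = -3 + \frac{-14 + r}{54 + b}$ ($h{\left(b,r \right)} = -3 + \frac{r - 14}{b + 54} = -3 + \frac{-14 + r}{54 + b}$)
$g = \frac{37795}{154}$ ($g = 248 + \frac{-176 + 79 - 300}{54 + 100} = 248 + \frac{-176 + 79 - 300}{154} = 248 + \frac{1}{154} \left(-397\right) = 248 - \frac{397}{154} = \frac{37795}{154} \approx 245.42$)
$T = -6262$ ($T = -6375 + 113 = -6262$)
$\frac{T + g}{P + 43487} = \frac{-6262 + \frac{37795}{154}}{3738 + 43487} = - \frac{926553}{154 \cdot 47225} = \left(- \frac{926553}{154}\right) \frac{1}{47225} = - \frac{926553}{7272650}$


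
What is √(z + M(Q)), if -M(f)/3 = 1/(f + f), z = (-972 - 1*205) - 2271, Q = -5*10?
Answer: I*√344797/10 ≈ 58.719*I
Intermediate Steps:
Q = -50
z = -3448 (z = (-972 - 205) - 2271 = -1177 - 2271 = -3448)
M(f) = -3/(2*f) (M(f) = -3/(f + f) = -3*1/(2*f) = -3/(2*f))
√(z + M(Q)) = √(-3448 - 3/2/(-50)) = √(-3448 - 3/2*(-1/50)) = √(-3448 + 3/100) = √(-344797/100) = I*√344797/10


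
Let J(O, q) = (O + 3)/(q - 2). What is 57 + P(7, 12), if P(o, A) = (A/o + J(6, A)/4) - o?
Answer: 14543/280 ≈ 51.939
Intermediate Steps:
J(O, q) = (3 + O)/(-2 + q)
P(o, A) = -o + 9/(4*(-2 + A)) + A/o (P(o, A) = (A/o + ((3 + 6)/(-2 + A))/4) - o = (A/o + (9/(-2 + A))*(¼)) - o = (A/o + 9/(4*(-2 + A))) - o = (9/(4*(-2 + A)) + A/o) - o = -o + 9/(4*(-2 + A)) + A/o)
57 + P(7, 12) = 57 + (-1*7 + 9/(4*(-2 + 12)) + 12/7) = 57 + (-7 + (9/4)/10 + 12*(⅐)) = 57 + (-7 + (9/4)*(⅒) + 12/7) = 57 + (-7 + 9/40 + 12/7) = 57 - 1417/280 = 14543/280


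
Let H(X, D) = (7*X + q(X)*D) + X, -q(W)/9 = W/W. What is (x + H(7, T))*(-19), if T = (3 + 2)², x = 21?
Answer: 2812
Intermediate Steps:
T = 25 (T = 5² = 25)
q(W) = -9 (q(W) = -9*W/W = -9*1 = -9)
H(X, D) = -9*D + 8*X (H(X, D) = (7*X - 9*D) + X = (-9*D + 7*X) + X = -9*D + 8*X)
(x + H(7, T))*(-19) = (21 + (-9*25 + 8*7))*(-19) = (21 + (-225 + 56))*(-19) = (21 - 169)*(-19) = -148*(-19) = 2812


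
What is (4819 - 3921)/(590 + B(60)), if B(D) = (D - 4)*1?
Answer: 449/323 ≈ 1.3901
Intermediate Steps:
B(D) = -4 + D (B(D) = (-4 + D)*1 = -4 + D)
(4819 - 3921)/(590 + B(60)) = (4819 - 3921)/(590 + (-4 + 60)) = 898/(590 + 56) = 898/646 = 898*(1/646) = 449/323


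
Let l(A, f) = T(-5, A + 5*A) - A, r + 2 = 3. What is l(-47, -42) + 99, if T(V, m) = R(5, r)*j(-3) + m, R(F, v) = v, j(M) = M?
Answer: -139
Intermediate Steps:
r = 1 (r = -2 + 3 = 1)
T(V, m) = -3 + m (T(V, m) = 1*(-3) + m = -3 + m)
l(A, f) = -3 + 5*A (l(A, f) = (-3 + (A + 5*A)) - A = (-3 + 6*A) - A = -3 + 5*A)
l(-47, -42) + 99 = (-3 + 5*(-47)) + 99 = (-3 - 235) + 99 = -238 + 99 = -139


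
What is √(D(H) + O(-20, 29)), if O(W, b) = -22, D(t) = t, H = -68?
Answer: 3*I*√10 ≈ 9.4868*I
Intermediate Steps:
√(D(H) + O(-20, 29)) = √(-68 - 22) = √(-90) = 3*I*√10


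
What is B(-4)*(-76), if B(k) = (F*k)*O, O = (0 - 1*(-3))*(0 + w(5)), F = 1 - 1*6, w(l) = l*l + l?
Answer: -136800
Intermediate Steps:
w(l) = l + l² (w(l) = l² + l = l + l²)
F = -5 (F = 1 - 6 = -5)
O = 90 (O = (0 - 1*(-3))*(0 + 5*(1 + 5)) = (0 + 3)*(0 + 5*6) = 3*(0 + 30) = 3*30 = 90)
B(k) = -450*k (B(k) = -5*k*90 = -450*k)
B(-4)*(-76) = -450*(-4)*(-76) = 1800*(-76) = -136800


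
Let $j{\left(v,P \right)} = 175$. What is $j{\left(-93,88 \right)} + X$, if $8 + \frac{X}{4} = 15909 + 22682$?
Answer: $154507$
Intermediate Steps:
$X = 154332$ ($X = -32 + 4 \left(15909 + 22682\right) = -32 + 4 \cdot 38591 = -32 + 154364 = 154332$)
$j{\left(-93,88 \right)} + X = 175 + 154332 = 154507$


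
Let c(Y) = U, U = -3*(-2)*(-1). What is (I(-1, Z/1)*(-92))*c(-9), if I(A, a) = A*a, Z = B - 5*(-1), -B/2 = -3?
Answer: -6072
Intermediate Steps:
B = 6 (B = -2*(-3) = 6)
Z = 11 (Z = 6 - 5*(-1) = 6 + 5 = 11)
U = -6 (U = 6*(-1) = -6)
c(Y) = -6
(I(-1, Z/1)*(-92))*c(-9) = (-11/1*(-92))*(-6) = (-11*(-92))*(-6) = (-1*11*(-92))*(-6) = -11*(-92)*(-6) = 1012*(-6) = -6072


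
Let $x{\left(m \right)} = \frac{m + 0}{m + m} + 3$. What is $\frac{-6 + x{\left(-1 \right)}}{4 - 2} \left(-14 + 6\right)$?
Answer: $10$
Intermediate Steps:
$x{\left(m \right)} = \frac{7}{2}$ ($x{\left(m \right)} = \frac{m}{2 m} + 3 = m \frac{1}{2 m} + 3 = \frac{1}{2} + 3 = \frac{7}{2}$)
$\frac{-6 + x{\left(-1 \right)}}{4 - 2} \left(-14 + 6\right) = \frac{-6 + \frac{7}{2}}{4 - 2} \left(-14 + 6\right) = - \frac{5}{2 \cdot 2} \left(-8\right) = \left(- \frac{5}{2}\right) \frac{1}{2} \left(-8\right) = \left(- \frac{5}{4}\right) \left(-8\right) = 10$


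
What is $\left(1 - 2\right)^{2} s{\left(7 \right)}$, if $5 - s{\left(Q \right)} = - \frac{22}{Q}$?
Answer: $\frac{57}{7} \approx 8.1429$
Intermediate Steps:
$s{\left(Q \right)} = 5 + \frac{22}{Q}$ ($s{\left(Q \right)} = 5 - - \frac{22}{Q} = 5 + \frac{22}{Q}$)
$\left(1 - 2\right)^{2} s{\left(7 \right)} = \left(1 - 2\right)^{2} \left(5 + \frac{22}{7}\right) = \left(-1\right)^{2} \left(5 + 22 \cdot \frac{1}{7}\right) = 1 \left(5 + \frac{22}{7}\right) = 1 \cdot \frac{57}{7} = \frac{57}{7}$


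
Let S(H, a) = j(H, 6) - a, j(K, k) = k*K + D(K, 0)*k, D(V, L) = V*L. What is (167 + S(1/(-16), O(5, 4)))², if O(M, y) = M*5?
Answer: 1283689/64 ≈ 20058.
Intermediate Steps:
D(V, L) = L*V
j(K, k) = K*k (j(K, k) = k*K + (0*K)*k = K*k + 0*k = K*k + 0 = K*k)
O(M, y) = 5*M
S(H, a) = -a + 6*H (S(H, a) = H*6 - a = 6*H - a = -a + 6*H)
(167 + S(1/(-16), O(5, 4)))² = (167 + (-5*5 + 6/(-16)))² = (167 + (-1*25 + 6*(-1/16)))² = (167 + (-25 - 3/8))² = (167 - 203/8)² = (1133/8)² = 1283689/64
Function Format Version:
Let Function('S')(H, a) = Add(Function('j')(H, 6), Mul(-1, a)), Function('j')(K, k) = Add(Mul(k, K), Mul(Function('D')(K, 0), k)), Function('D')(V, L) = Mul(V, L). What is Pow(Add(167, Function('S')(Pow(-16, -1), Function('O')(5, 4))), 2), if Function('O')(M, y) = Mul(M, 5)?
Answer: Rational(1283689, 64) ≈ 20058.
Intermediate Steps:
Function('D')(V, L) = Mul(L, V)
Function('j')(K, k) = Mul(K, k) (Function('j')(K, k) = Add(Mul(k, K), Mul(Mul(0, K), k)) = Add(Mul(K, k), Mul(0, k)) = Add(Mul(K, k), 0) = Mul(K, k))
Function('O')(M, y) = Mul(5, M)
Function('S')(H, a) = Add(Mul(-1, a), Mul(6, H)) (Function('S')(H, a) = Add(Mul(H, 6), Mul(-1, a)) = Add(Mul(6, H), Mul(-1, a)) = Add(Mul(-1, a), Mul(6, H)))
Pow(Add(167, Function('S')(Pow(-16, -1), Function('O')(5, 4))), 2) = Pow(Add(167, Add(Mul(-1, Mul(5, 5)), Mul(6, Pow(-16, -1)))), 2) = Pow(Add(167, Add(Mul(-1, 25), Mul(6, Rational(-1, 16)))), 2) = Pow(Add(167, Add(-25, Rational(-3, 8))), 2) = Pow(Add(167, Rational(-203, 8)), 2) = Pow(Rational(1133, 8), 2) = Rational(1283689, 64)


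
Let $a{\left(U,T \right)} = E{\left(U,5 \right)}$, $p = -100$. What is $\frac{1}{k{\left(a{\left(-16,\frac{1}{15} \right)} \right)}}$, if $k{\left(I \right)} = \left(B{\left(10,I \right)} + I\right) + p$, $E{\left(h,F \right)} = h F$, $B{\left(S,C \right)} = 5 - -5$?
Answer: $- \frac{1}{170} \approx -0.0058824$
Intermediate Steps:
$B{\left(S,C \right)} = 10$ ($B{\left(S,C \right)} = 5 + 5 = 10$)
$E{\left(h,F \right)} = F h$
$a{\left(U,T \right)} = 5 U$
$k{\left(I \right)} = -90 + I$ ($k{\left(I \right)} = \left(10 + I\right) - 100 = -90 + I$)
$\frac{1}{k{\left(a{\left(-16,\frac{1}{15} \right)} \right)}} = \frac{1}{-90 + 5 \left(-16\right)} = \frac{1}{-90 - 80} = \frac{1}{-170} = - \frac{1}{170}$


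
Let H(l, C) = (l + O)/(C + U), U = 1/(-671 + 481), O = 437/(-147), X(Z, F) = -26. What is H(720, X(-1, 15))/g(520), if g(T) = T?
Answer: -2002657/37769004 ≈ -0.053024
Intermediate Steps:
O = -437/147 (O = 437*(-1/147) = -437/147 ≈ -2.9728)
U = -1/190 (U = 1/(-190) = -1/190 ≈ -0.0052632)
H(l, C) = (-437/147 + l)/(-1/190 + C) (H(l, C) = (l - 437/147)/(C - 1/190) = (-437/147 + l)/(-1/190 + C))
H(720, X(-1, 15))/g(520) = (190*(-437 + 147*720)/(147*(-1 + 190*(-26))))/520 = (190*(-437 + 105840)/(147*(-1 - 4940)))*(1/520) = ((190/147)*105403/(-4941))*(1/520) = ((190/147)*(-1/4941)*105403)*(1/520) = -20026570/726327*1/520 = -2002657/37769004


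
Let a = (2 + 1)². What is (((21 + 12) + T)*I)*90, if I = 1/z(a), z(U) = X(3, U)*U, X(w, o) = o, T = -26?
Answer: 70/9 ≈ 7.7778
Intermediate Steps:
a = 9 (a = 3² = 9)
z(U) = U² (z(U) = U*U = U²)
I = 1/81 (I = 1/(9²) = 1/81 ≈ 0.012346)
(((21 + 12) + T)*I)*90 = (((21 + 12) - 26)*(1/81))*90 = ((33 - 26)*(1/81))*90 = (7*(1/81))*90 = (7/81)*90 = 70/9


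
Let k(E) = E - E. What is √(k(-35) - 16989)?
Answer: I*√16989 ≈ 130.34*I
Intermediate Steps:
k(E) = 0
√(k(-35) - 16989) = √(0 - 16989) = √(-16989) = I*√16989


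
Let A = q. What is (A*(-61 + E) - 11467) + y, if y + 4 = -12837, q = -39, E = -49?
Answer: -20018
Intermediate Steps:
y = -12841 (y = -4 - 12837 = -12841)
A = -39
(A*(-61 + E) - 11467) + y = (-39*(-61 - 49) - 11467) - 12841 = (-39*(-110) - 11467) - 12841 = (4290 - 11467) - 12841 = -7177 - 12841 = -20018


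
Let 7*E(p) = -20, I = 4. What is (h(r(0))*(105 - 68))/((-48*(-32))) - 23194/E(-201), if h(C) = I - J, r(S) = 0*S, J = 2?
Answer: 31172921/3840 ≈ 8117.9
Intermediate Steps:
E(p) = -20/7 (E(p) = (1/7)*(-20) = -20/7)
r(S) = 0
h(C) = 2 (h(C) = 4 - 1*2 = 4 - 2 = 2)
(h(r(0))*(105 - 68))/((-48*(-32))) - 23194/E(-201) = (2*(105 - 68))/((-48*(-32))) - 23194/(-20/7) = (2*37)/1536 - 23194*(-7/20) = 74*(1/1536) + 81179/10 = 37/768 + 81179/10 = 31172921/3840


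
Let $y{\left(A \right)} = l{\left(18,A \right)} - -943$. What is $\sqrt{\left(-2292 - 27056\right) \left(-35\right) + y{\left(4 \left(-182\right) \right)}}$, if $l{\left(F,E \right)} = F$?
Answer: $\sqrt{1028141} \approx 1014.0$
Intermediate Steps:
$y{\left(A \right)} = 961$ ($y{\left(A \right)} = 18 - -943 = 18 + 943 = 961$)
$\sqrt{\left(-2292 - 27056\right) \left(-35\right) + y{\left(4 \left(-182\right) \right)}} = \sqrt{\left(-2292 - 27056\right) \left(-35\right) + 961} = \sqrt{\left(-29348\right) \left(-35\right) + 961} = \sqrt{1027180 + 961} = \sqrt{1028141}$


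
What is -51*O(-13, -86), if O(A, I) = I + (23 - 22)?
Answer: 4335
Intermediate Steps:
O(A, I) = 1 + I (O(A, I) = I + 1 = 1 + I)
-51*O(-13, -86) = -51*(1 - 86) = -51*(-85) = 4335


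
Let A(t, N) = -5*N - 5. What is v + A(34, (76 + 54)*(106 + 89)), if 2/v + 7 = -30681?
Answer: -1944928721/15344 ≈ -1.2676e+5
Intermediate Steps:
v = -1/15344 (v = 2/(-7 - 30681) = 2/(-30688) = 2*(-1/30688) = -1/15344 ≈ -6.5172e-5)
A(t, N) = -5 - 5*N
v + A(34, (76 + 54)*(106 + 89)) = -1/15344 + (-5 - 5*(76 + 54)*(106 + 89)) = -1/15344 + (-5 - 650*195) = -1/15344 + (-5 - 5*25350) = -1/15344 + (-5 - 126750) = -1/15344 - 126755 = -1944928721/15344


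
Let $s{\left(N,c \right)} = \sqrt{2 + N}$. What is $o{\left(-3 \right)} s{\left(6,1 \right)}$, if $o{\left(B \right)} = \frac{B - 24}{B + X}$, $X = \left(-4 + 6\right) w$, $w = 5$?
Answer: $- \frac{54 \sqrt{2}}{7} \approx -10.91$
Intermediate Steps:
$X = 10$ ($X = \left(-4 + 6\right) 5 = 2 \cdot 5 = 10$)
$o{\left(B \right)} = \frac{-24 + B}{10 + B}$ ($o{\left(B \right)} = \frac{B - 24}{B + 10} = \frac{B - 24}{10 + B} = \frac{-24 + B}{10 + B}$)
$o{\left(-3 \right)} s{\left(6,1 \right)} = \frac{-24 - 3}{10 - 3} \sqrt{2 + 6} = \frac{1}{7} \left(-27\right) \sqrt{8} = \frac{1}{7} \left(-27\right) 2 \sqrt{2} = - \frac{27 \cdot 2 \sqrt{2}}{7} = - \frac{54 \sqrt{2}}{7}$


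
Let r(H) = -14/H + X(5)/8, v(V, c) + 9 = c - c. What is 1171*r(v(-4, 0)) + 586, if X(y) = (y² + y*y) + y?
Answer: 752989/72 ≈ 10458.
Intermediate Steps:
X(y) = y + 2*y² (X(y) = (y² + y²) + y = 2*y² + y = y + 2*y²)
v(V, c) = -9 (v(V, c) = -9 + (c - c) = -9 + 0 = -9)
r(H) = 55/8 - 14/H (r(H) = -14/H + (5*(1 + 2*5))/8 = -14/H + (5*(1 + 10))*(⅛) = -14/H + (5*11)*(⅛) = -14/H + 55*(⅛) = -14/H + 55/8 = 55/8 - 14/H)
1171*r(v(-4, 0)) + 586 = 1171*(55/8 - 14/(-9)) + 586 = 1171*(55/8 - 14*(-⅑)) + 586 = 1171*(55/8 + 14/9) + 586 = 1171*(607/72) + 586 = 710797/72 + 586 = 752989/72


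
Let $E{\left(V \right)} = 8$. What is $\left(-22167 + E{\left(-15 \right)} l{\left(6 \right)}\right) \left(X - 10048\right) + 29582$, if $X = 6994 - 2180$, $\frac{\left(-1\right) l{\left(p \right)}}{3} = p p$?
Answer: $120573836$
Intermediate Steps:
$l{\left(p \right)} = - 3 p^{2}$ ($l{\left(p \right)} = - 3 p p = - 3 p^{2}$)
$X = 4814$ ($X = 6994 - 2180 = 4814$)
$\left(-22167 + E{\left(-15 \right)} l{\left(6 \right)}\right) \left(X - 10048\right) + 29582 = \left(-22167 + 8 \left(- 3 \cdot 6^{2}\right)\right) \left(4814 - 10048\right) + 29582 = \left(-22167 + 8 \left(\left(-3\right) 36\right)\right) \left(-5234\right) + 29582 = \left(-22167 + 8 \left(-108\right)\right) \left(-5234\right) + 29582 = \left(-22167 - 864\right) \left(-5234\right) + 29582 = \left(-23031\right) \left(-5234\right) + 29582 = 120544254 + 29582 = 120573836$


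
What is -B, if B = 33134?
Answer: -33134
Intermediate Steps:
-B = -1*33134 = -33134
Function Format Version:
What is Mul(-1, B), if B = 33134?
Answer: -33134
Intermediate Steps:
Mul(-1, B) = Mul(-1, 33134) = -33134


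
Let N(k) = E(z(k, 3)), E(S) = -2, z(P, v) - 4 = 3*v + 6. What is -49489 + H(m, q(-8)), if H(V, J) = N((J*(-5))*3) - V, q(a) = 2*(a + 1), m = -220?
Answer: -49271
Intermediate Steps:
z(P, v) = 10 + 3*v (z(P, v) = 4 + (3*v + 6) = 4 + (6 + 3*v) = 10 + 3*v)
N(k) = -2
q(a) = 2 + 2*a (q(a) = 2*(1 + a) = 2 + 2*a)
H(V, J) = -2 - V
-49489 + H(m, q(-8)) = -49489 + (-2 - 1*(-220)) = -49489 + (-2 + 220) = -49489 + 218 = -49271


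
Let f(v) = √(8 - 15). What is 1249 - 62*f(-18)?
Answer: 1249 - 62*I*√7 ≈ 1249.0 - 164.04*I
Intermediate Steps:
f(v) = I*√7 (f(v) = √(-7) = I*√7)
1249 - 62*f(-18) = 1249 - 62*I*√7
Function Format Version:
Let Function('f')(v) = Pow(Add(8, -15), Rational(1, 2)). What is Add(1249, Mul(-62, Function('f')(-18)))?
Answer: Add(1249, Mul(-62, I, Pow(7, Rational(1, 2)))) ≈ Add(1249.0, Mul(-164.04, I))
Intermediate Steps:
Function('f')(v) = Mul(I, Pow(7, Rational(1, 2))) (Function('f')(v) = Pow(-7, Rational(1, 2)) = Mul(I, Pow(7, Rational(1, 2))))
Add(1249, Mul(-62, Function('f')(-18))) = Add(1249, Mul(-62, Mul(I, Pow(7, Rational(1, 2))))) = Add(1249, Mul(-62, I, Pow(7, Rational(1, 2))))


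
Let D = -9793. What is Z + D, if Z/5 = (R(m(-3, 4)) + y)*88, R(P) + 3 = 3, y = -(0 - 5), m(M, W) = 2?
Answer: -7593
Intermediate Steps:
y = 5 (y = -1*(-5) = 5)
R(P) = 0 (R(P) = -3 + 3 = 0)
Z = 2200 (Z = 5*((0 + 5)*88) = 5*(5*88) = 5*440 = 2200)
Z + D = 2200 - 9793 = -7593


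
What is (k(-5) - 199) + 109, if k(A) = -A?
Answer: -85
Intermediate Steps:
(k(-5) - 199) + 109 = (-1*(-5) - 199) + 109 = (5 - 199) + 109 = -194 + 109 = -85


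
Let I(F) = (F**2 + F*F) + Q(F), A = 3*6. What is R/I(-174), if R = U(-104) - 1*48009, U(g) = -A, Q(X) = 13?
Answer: -48027/60565 ≈ -0.79298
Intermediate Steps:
A = 18
U(g) = -18 (U(g) = -1*18 = -18)
I(F) = 13 + 2*F**2 (I(F) = (F**2 + F*F) + 13 = (F**2 + F**2) + 13 = 2*F**2 + 13 = 13 + 2*F**2)
R = -48027 (R = -18 - 1*48009 = -18 - 48009 = -48027)
R/I(-174) = -48027/(13 + 2*(-174)**2) = -48027/(13 + 2*30276) = -48027/(13 + 60552) = -48027/60565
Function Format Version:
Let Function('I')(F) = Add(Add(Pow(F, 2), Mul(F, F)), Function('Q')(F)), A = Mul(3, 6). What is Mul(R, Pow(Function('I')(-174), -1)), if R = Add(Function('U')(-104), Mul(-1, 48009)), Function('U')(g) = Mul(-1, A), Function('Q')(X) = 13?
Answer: Rational(-48027, 60565) ≈ -0.79298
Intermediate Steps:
A = 18
Function('U')(g) = -18 (Function('U')(g) = Mul(-1, 18) = -18)
Function('I')(F) = Add(13, Mul(2, Pow(F, 2))) (Function('I')(F) = Add(Add(Pow(F, 2), Mul(F, F)), 13) = Add(Add(Pow(F, 2), Pow(F, 2)), 13) = Add(Mul(2, Pow(F, 2)), 13) = Add(13, Mul(2, Pow(F, 2))))
R = -48027 (R = Add(-18, Mul(-1, 48009)) = Add(-18, -48009) = -48027)
Mul(R, Pow(Function('I')(-174), -1)) = Mul(-48027, Pow(Add(13, Mul(2, Pow(-174, 2))), -1)) = Mul(-48027, Pow(Add(13, Mul(2, 30276)), -1)) = Mul(-48027, Pow(Add(13, 60552), -1)) = Mul(-48027, Pow(60565, -1)) = Mul(-48027, Rational(1, 60565)) = Rational(-48027, 60565)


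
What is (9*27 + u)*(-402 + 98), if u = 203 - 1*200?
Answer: -74784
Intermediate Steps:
u = 3 (u = 203 - 200 = 3)
(9*27 + u)*(-402 + 98) = (9*27 + 3)*(-402 + 98) = (243 + 3)*(-304) = 246*(-304) = -74784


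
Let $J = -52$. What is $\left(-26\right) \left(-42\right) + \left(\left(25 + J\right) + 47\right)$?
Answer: $1112$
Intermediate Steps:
$\left(-26\right) \left(-42\right) + \left(\left(25 + J\right) + 47\right) = \left(-26\right) \left(-42\right) + \left(\left(25 - 52\right) + 47\right) = 1092 + \left(-27 + 47\right) = 1092 + 20 = 1112$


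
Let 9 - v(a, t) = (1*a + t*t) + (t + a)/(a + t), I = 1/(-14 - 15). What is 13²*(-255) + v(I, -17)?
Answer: -1257903/29 ≈ -43376.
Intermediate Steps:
I = -1/29 (I = 1/(-29) = -1/29 ≈ -0.034483)
v(a, t) = 8 - a - t² (v(a, t) = 9 - ((1*a + t*t) + (t + a)/(a + t)) = 9 - ((a + t²) + (a + t)/(a + t)) = 9 - ((a + t²) + 1) = 9 - (1 + a + t²) = 9 + (-1 - a - t²) = 8 - a - t²)
13²*(-255) + v(I, -17) = 13²*(-255) + (8 - 1*(-1/29) - 1*(-17)²) = 169*(-255) + (8 + 1/29 - 1*289) = -43095 + (8 + 1/29 - 289) = -43095 - 8148/29 = -1257903/29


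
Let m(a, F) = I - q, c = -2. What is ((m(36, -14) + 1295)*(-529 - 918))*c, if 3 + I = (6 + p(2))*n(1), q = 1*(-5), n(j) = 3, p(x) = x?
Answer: 3822974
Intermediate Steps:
q = -5
I = 21 (I = -3 + (6 + 2)*3 = -3 + 8*3 = -3 + 24 = 21)
m(a, F) = 26 (m(a, F) = 21 - 1*(-5) = 21 + 5 = 26)
((m(36, -14) + 1295)*(-529 - 918))*c = ((26 + 1295)*(-529 - 918))*(-2) = (1321*(-1447))*(-2) = -1911487*(-2) = 3822974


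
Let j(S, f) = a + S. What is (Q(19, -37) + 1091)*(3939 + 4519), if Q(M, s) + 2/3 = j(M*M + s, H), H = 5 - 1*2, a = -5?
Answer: 35760424/3 ≈ 1.1920e+7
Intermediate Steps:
H = 3 (H = 5 - 2 = 3)
j(S, f) = -5 + S
Q(M, s) = -17/3 + s + M² (Q(M, s) = -⅔ + (-5 + (M*M + s)) = -⅔ + (-5 + (M² + s)) = -⅔ + (-5 + (s + M²)) = -⅔ + (-5 + s + M²) = -17/3 + s + M²)
(Q(19, -37) + 1091)*(3939 + 4519) = ((-17/3 - 37 + 19²) + 1091)*(3939 + 4519) = ((-17/3 - 37 + 361) + 1091)*8458 = (955/3 + 1091)*8458 = (4228/3)*8458 = 35760424/3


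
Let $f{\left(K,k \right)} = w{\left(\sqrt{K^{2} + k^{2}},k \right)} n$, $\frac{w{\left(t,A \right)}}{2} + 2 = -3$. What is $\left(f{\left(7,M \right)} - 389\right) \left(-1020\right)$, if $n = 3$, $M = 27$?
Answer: $427380$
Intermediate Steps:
$w{\left(t,A \right)} = -10$ ($w{\left(t,A \right)} = -4 + 2 \left(-3\right) = -4 - 6 = -10$)
$f{\left(K,k \right)} = -30$ ($f{\left(K,k \right)} = \left(-10\right) 3 = -30$)
$\left(f{\left(7,M \right)} - 389\right) \left(-1020\right) = \left(-30 - 389\right) \left(-1020\right) = \left(-419\right) \left(-1020\right) = 427380$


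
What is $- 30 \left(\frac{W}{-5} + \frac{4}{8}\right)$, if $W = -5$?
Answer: $-45$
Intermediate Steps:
$- 30 \left(\frac{W}{-5} + \frac{4}{8}\right) = - 30 \left(- \frac{5}{-5} + \frac{4}{8}\right) = - 30 \left(\left(-5\right) \left(- \frac{1}{5}\right) + 4 \cdot \frac{1}{8}\right) = - 30 \left(1 + \frac{1}{2}\right) = \left(-30\right) \frac{3}{2} = -45$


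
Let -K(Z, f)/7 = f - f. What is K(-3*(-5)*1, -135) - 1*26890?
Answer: -26890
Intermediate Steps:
K(Z, f) = 0 (K(Z, f) = -7*(f - f) = -7*0 = 0)
K(-3*(-5)*1, -135) - 1*26890 = 0 - 1*26890 = 0 - 26890 = -26890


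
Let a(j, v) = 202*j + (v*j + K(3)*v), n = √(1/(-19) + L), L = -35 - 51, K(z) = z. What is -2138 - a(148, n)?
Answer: -32034 - 151*I*√31065/19 ≈ -32034.0 - 1400.7*I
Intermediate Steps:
L = -86
n = I*√31065/19 (n = √(1/(-19) - 86) = √(-1/19 - 86) = √(-1635/19) = I*√31065/19 ≈ 9.2765*I)
a(j, v) = 3*v + 202*j + j*v (a(j, v) = 202*j + (v*j + 3*v) = 202*j + (j*v + 3*v) = 202*j + (3*v + j*v) = 3*v + 202*j + j*v)
-2138 - a(148, n) = -2138 - (3*(I*√31065/19) + 202*148 + 148*(I*√31065/19)) = -2138 - (3*I*√31065/19 + 29896 + 148*I*√31065/19) = -2138 - (29896 + 151*I*√31065/19) = -2138 + (-29896 - 151*I*√31065/19) = -32034 - 151*I*√31065/19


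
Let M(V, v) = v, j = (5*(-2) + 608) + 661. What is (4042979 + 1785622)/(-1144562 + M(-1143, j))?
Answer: -1942867/381101 ≈ -5.0980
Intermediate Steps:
j = 1259 (j = (-10 + 608) + 661 = 598 + 661 = 1259)
(4042979 + 1785622)/(-1144562 + M(-1143, j)) = (4042979 + 1785622)/(-1144562 + 1259) = 5828601/(-1143303) = 5828601*(-1/1143303) = -1942867/381101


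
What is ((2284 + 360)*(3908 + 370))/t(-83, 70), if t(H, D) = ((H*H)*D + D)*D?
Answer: 1413879/4220125 ≈ 0.33503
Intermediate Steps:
t(H, D) = D*(D + D*H²) (t(H, D) = (H²*D + D)*D = (D*H² + D)*D = (D + D*H²)*D = D*(D + D*H²))
((2284 + 360)*(3908 + 370))/t(-83, 70) = ((2284 + 360)*(3908 + 370))/((70²*(1 + (-83)²))) = (2644*4278)/((4900*(1 + 6889))) = 11311032/((4900*6890)) = 11311032/33761000 = 11311032*(1/33761000) = 1413879/4220125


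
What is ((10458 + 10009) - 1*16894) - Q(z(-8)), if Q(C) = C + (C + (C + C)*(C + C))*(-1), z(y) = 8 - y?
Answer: 4597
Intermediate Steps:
Q(C) = -4*C**2 (Q(C) = C + (C + (2*C)*(2*C))*(-1) = C + (C + 4*C**2)*(-1) = C + (-C - 4*C**2) = -4*C**2)
((10458 + 10009) - 1*16894) - Q(z(-8)) = ((10458 + 10009) - 1*16894) - (-4)*(8 - 1*(-8))**2 = (20467 - 16894) - (-4)*(8 + 8)**2 = 3573 - (-4)*16**2 = 3573 - (-4)*256 = 3573 - 1*(-1024) = 3573 + 1024 = 4597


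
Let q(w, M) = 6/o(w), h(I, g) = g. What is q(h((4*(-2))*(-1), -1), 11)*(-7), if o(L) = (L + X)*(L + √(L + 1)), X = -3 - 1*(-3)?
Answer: -42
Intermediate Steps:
X = 0 (X = -3 + 3 = 0)
o(L) = L*(L + √(1 + L)) (o(L) = (L + 0)*(L + √(L + 1)) = L*(L + √(1 + L)))
q(w, M) = 6/(w*(w + √(1 + w))) (q(w, M) = 6/((w*(w + √(1 + w)))) = 6*(1/(w*(w + √(1 + w)))) = 6/(w*(w + √(1 + w))))
q(h((4*(-2))*(-1), -1), 11)*(-7) = (6/(-1*(-1 + √(1 - 1))))*(-7) = (6*(-1)/(-1 + √0))*(-7) = (6*(-1)/(-1 + 0))*(-7) = (6*(-1)/(-1))*(-7) = (6*(-1)*(-1))*(-7) = 6*(-7) = -42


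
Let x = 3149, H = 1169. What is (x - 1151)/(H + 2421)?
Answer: 999/1795 ≈ 0.55655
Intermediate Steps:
(x - 1151)/(H + 2421) = (3149 - 1151)/(1169 + 2421) = 1998/3590 = 1998*(1/3590) = 999/1795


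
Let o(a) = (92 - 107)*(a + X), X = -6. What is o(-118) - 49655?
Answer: -47795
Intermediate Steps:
o(a) = 90 - 15*a (o(a) = (92 - 107)*(a - 6) = -15*(-6 + a) = 90 - 15*a)
o(-118) - 49655 = (90 - 15*(-118)) - 49655 = (90 + 1770) - 49655 = 1860 - 49655 = -47795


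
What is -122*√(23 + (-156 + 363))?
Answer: -122*√230 ≈ -1850.2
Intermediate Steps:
-122*√(23 + (-156 + 363)) = -122*√(23 + 207) = -122*√230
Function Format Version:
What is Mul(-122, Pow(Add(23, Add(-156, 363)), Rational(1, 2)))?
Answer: Mul(-122, Pow(230, Rational(1, 2))) ≈ -1850.2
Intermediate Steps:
Mul(-122, Pow(Add(23, Add(-156, 363)), Rational(1, 2))) = Mul(-122, Pow(Add(23, 207), Rational(1, 2))) = Mul(-122, Pow(230, Rational(1, 2)))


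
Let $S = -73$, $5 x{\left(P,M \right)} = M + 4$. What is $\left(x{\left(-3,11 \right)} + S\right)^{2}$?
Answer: $4900$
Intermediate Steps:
$x{\left(P,M \right)} = \frac{4}{5} + \frac{M}{5}$ ($x{\left(P,M \right)} = \frac{M + 4}{5} = \frac{4 + M}{5} = \frac{4}{5} + \frac{M}{5}$)
$\left(x{\left(-3,11 \right)} + S\right)^{2} = \left(\left(\frac{4}{5} + \frac{1}{5} \cdot 11\right) - 73\right)^{2} = \left(\left(\frac{4}{5} + \frac{11}{5}\right) - 73\right)^{2} = \left(3 - 73\right)^{2} = \left(-70\right)^{2} = 4900$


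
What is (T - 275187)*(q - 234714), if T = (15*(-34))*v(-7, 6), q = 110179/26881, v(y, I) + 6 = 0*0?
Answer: 1716913697640585/26881 ≈ 6.3871e+10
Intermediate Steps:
v(y, I) = -6 (v(y, I) = -6 + 0*0 = -6 + 0 = -6)
q = 110179/26881 (q = 110179*(1/26881) = 110179/26881 ≈ 4.0988)
T = 3060 (T = (15*(-34))*(-6) = -510*(-6) = 3060)
(T - 275187)*(q - 234714) = (3060 - 275187)*(110179/26881 - 234714) = -272127*(-6309236855/26881) = 1716913697640585/26881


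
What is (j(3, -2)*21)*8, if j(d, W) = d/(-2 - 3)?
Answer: -504/5 ≈ -100.80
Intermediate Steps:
j(d, W) = -d/5 (j(d, W) = d/(-5) = d*(-⅕) = -d/5)
(j(3, -2)*21)*8 = (-⅕*3*21)*8 = -⅗*21*8 = -63/5*8 = -504/5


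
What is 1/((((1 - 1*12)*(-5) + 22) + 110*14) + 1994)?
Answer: 1/3611 ≈ 0.00027693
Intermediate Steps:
1/((((1 - 1*12)*(-5) + 22) + 110*14) + 1994) = 1/((((1 - 12)*(-5) + 22) + 1540) + 1994) = 1/(((-11*(-5) + 22) + 1540) + 1994) = 1/(((55 + 22) + 1540) + 1994) = 1/((77 + 1540) + 1994) = 1/(1617 + 1994) = 1/3611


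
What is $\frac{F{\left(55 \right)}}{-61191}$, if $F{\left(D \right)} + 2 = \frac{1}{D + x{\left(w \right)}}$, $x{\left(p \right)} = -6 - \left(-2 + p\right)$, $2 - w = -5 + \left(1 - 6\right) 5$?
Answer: $\frac{37}{1162629} \approx 3.1824 \cdot 10^{-5}$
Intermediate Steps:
$w = 32$ ($w = 2 - \left(-5 + \left(1 - 6\right) 5\right) = 2 - \left(-5 - 25\right) = 2 - -30 = 2 + 30 = 32$)
$x{\left(p \right)} = -4 - p$
$F{\left(D \right)} = -2 + \frac{1}{-36 + D}$ ($F{\left(D \right)} = -2 + \frac{1}{D - 36} = -2 + \frac{1}{-36 + D}$)
$\frac{F{\left(55 \right)}}{-61191} = \frac{\frac{1}{-36 + 55} \left(73 - 110\right)}{-61191} = \frac{73 - 110}{19} \left(- \frac{1}{61191}\right) = \frac{1}{19} \left(-37\right) \left(- \frac{1}{61191}\right) = \left(- \frac{37}{19}\right) \left(- \frac{1}{61191}\right) = \frac{37}{1162629}$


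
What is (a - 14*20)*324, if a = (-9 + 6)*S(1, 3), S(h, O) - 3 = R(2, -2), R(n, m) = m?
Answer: -91692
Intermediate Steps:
S(h, O) = 1 (S(h, O) = 3 - 2 = 1)
a = -3 (a = (-9 + 6)*1 = -3*1 = -3)
(a - 14*20)*324 = (-3 - 14*20)*324 = (-3 - 280)*324 = -283*324 = -91692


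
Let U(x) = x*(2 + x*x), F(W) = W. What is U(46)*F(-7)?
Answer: -681996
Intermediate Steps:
U(x) = x*(2 + x**2)
U(46)*F(-7) = (46*(2 + 46**2))*(-7) = (46*(2 + 2116))*(-7) = (46*2118)*(-7) = 97428*(-7) = -681996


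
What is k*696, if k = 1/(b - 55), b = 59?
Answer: 174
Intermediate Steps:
k = ¼ (k = 1/(59 - 55) = 1/4 = ¼ ≈ 0.25000)
k*696 = (¼)*696 = 174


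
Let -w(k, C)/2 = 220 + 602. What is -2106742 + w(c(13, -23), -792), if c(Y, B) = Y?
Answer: -2108386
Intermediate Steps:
w(k, C) = -1644 (w(k, C) = -2*(220 + 602) = -2*822 = -1644)
-2106742 + w(c(13, -23), -792) = -2106742 - 1644 = -2108386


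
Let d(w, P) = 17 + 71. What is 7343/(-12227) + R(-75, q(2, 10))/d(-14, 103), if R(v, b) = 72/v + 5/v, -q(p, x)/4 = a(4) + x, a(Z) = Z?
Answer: -4491389/7336200 ≈ -0.61222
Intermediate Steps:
q(p, x) = -16 - 4*x (q(p, x) = -4*(4 + x) = -16 - 4*x)
R(v, b) = 77/v
d(w, P) = 88
7343/(-12227) + R(-75, q(2, 10))/d(-14, 103) = 7343/(-12227) + (77/(-75))/88 = 7343*(-1/12227) + (77*(-1/75))*(1/88) = -7343/12227 - 77/75*1/88 = -7343/12227 - 7/600 = -4491389/7336200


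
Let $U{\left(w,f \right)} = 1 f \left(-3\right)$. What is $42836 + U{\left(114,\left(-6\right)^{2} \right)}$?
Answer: $42728$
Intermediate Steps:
$U{\left(w,f \right)} = - 3 f$ ($U{\left(w,f \right)} = f \left(-3\right) = - 3 f$)
$42836 + U{\left(114,\left(-6\right)^{2} \right)} = 42836 - 3 \left(-6\right)^{2} = 42836 - 108 = 42728$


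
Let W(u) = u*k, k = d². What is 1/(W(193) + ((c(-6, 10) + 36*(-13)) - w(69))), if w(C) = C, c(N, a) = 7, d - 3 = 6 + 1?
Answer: 1/18770 ≈ 5.3276e-5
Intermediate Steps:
d = 10 (d = 3 + (6 + 1) = 3 + 7 = 10)
k = 100 (k = 10² = 100)
W(u) = 100*u (W(u) = u*100 = 100*u)
1/(W(193) + ((c(-6, 10) + 36*(-13)) - w(69))) = 1/(100*193 + ((7 + 36*(-13)) - 1*69)) = 1/(19300 + ((7 - 468) - 69)) = 1/(19300 + (-461 - 69)) = 1/(19300 - 530) = 1/18770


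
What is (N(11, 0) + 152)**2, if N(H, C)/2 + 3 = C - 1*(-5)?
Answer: 24336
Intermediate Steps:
N(H, C) = 4 + 2*C (N(H, C) = -6 + 2*(C - 1*(-5)) = -6 + 2*(C + 5) = -6 + 2*(5 + C) = -6 + (10 + 2*C) = 4 + 2*C)
(N(11, 0) + 152)**2 = ((4 + 2*0) + 152)**2 = ((4 + 0) + 152)**2 = (4 + 152)**2 = 156**2 = 24336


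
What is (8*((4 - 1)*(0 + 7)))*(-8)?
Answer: -1344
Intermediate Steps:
(8*((4 - 1)*(0 + 7)))*(-8) = (8*(3*7))*(-8) = (8*21)*(-8) = 168*(-8) = -1344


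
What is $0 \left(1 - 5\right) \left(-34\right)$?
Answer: $0$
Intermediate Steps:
$0 \left(1 - 5\right) \left(-34\right) = 0 \left(-4\right) \left(-34\right) = 0 \left(-34\right) = 0$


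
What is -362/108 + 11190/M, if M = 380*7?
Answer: 3070/3591 ≈ 0.85491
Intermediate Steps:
M = 2660
-362/108 + 11190/M = -362/108 + 11190/2660 = -362*1/108 + 11190*(1/2660) = -181/54 + 1119/266 = 3070/3591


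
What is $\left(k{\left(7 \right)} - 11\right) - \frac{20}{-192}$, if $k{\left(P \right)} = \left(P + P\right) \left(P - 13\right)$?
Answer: $- \frac{4555}{48} \approx -94.896$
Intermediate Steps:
$k{\left(P \right)} = 2 P \left(-13 + P\right)$
$\left(k{\left(7 \right)} - 11\right) - \frac{20}{-192} = \left(2 \cdot 7 \left(-13 + 7\right) - 11\right) - \frac{20}{-192} = \left(2 \cdot 7 \left(-6\right) - 11\right) - - \frac{5}{48} = \left(-84 - 11\right) + \frac{5}{48} = -95 + \frac{5}{48} = - \frac{4555}{48}$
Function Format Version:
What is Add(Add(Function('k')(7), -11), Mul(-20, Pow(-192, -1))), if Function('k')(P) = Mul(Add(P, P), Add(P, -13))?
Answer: Rational(-4555, 48) ≈ -94.896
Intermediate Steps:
Function('k')(P) = Mul(2, P, Add(-13, P)) (Function('k')(P) = Mul(Mul(2, P), Add(-13, P)) = Mul(2, P, Add(-13, P)))
Add(Add(Function('k')(7), -11), Mul(-20, Pow(-192, -1))) = Add(Add(Mul(2, 7, Add(-13, 7)), -11), Mul(-20, Pow(-192, -1))) = Add(Add(Mul(2, 7, -6), -11), Mul(-20, Rational(-1, 192))) = Add(Add(-84, -11), Rational(5, 48)) = Add(-95, Rational(5, 48)) = Rational(-4555, 48)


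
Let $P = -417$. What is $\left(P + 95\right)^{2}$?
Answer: $103684$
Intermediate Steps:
$\left(P + 95\right)^{2} = \left(-417 + 95\right)^{2} = \left(-322\right)^{2} = 103684$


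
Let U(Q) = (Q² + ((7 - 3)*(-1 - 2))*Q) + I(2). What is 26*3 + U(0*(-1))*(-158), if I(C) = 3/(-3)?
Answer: 236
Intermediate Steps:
I(C) = -1 (I(C) = 3*(-⅓) = -1)
U(Q) = -1 + Q² - 12*Q (U(Q) = (Q² + ((7 - 3)*(-1 - 2))*Q) - 1 = (Q² + (4*(-3))*Q) - 1 = (Q² - 12*Q) - 1 = -1 + Q² - 12*Q)
26*3 + U(0*(-1))*(-158) = 26*3 + (-1 + (0*(-1))² - 0*(-1))*(-158) = 78 + (-1 + 0² - 12*0)*(-158) = 78 + (-1 + 0 + 0)*(-158) = 78 - 1*(-158) = 78 + 158 = 236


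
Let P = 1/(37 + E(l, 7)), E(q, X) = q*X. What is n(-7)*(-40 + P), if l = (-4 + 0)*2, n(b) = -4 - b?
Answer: -2283/19 ≈ -120.16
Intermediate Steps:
l = -8 (l = -4*2 = -8)
E(q, X) = X*q
P = -1/19 (P = 1/(37 + 7*(-8)) = 1/(37 - 56) = 1/(-19) = -1/19 ≈ -0.052632)
n(-7)*(-40 + P) = (-4 - 1*(-7))*(-40 - 1/19) = (-4 + 7)*(-761/19) = 3*(-761/19) = -2283/19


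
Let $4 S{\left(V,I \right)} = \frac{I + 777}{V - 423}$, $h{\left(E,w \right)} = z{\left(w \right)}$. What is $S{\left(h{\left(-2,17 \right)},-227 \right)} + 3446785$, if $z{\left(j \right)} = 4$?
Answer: $\frac{2888405555}{838} \approx 3.4468 \cdot 10^{6}$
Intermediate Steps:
$h{\left(E,w \right)} = 4$
$S{\left(V,I \right)} = \frac{777 + I}{4 \left(-423 + V\right)}$ ($S{\left(V,I \right)} = \frac{\left(I + 777\right) \frac{1}{V - 423}}{4} = \frac{\left(777 + I\right) \frac{1}{-423 + V}}{4} = \frac{\frac{1}{-423 + V} \left(777 + I\right)}{4} = \frac{777 + I}{4 \left(-423 + V\right)}$)
$S{\left(h{\left(-2,17 \right)},-227 \right)} + 3446785 = \frac{777 - 227}{4 \left(-423 + 4\right)} + 3446785 = \frac{1}{4} \frac{1}{-419} \cdot 550 + 3446785 = \frac{1}{4} \left(- \frac{1}{419}\right) 550 + 3446785 = - \frac{275}{838} + 3446785 = \frac{2888405555}{838}$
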